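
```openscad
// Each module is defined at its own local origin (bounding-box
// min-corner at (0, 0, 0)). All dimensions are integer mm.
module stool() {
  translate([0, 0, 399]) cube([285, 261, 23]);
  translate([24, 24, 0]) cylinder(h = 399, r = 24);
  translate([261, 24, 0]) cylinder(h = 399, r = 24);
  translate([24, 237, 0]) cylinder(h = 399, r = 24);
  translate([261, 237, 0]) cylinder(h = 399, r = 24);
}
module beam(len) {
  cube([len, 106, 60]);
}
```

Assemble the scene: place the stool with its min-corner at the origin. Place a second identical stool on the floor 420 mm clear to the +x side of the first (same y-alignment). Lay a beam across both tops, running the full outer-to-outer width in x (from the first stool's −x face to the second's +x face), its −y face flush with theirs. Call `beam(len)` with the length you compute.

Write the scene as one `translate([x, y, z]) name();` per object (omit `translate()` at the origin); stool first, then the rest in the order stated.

stool();
translate([705, 0, 0]) stool();
translate([0, 0, 422]) beam(990);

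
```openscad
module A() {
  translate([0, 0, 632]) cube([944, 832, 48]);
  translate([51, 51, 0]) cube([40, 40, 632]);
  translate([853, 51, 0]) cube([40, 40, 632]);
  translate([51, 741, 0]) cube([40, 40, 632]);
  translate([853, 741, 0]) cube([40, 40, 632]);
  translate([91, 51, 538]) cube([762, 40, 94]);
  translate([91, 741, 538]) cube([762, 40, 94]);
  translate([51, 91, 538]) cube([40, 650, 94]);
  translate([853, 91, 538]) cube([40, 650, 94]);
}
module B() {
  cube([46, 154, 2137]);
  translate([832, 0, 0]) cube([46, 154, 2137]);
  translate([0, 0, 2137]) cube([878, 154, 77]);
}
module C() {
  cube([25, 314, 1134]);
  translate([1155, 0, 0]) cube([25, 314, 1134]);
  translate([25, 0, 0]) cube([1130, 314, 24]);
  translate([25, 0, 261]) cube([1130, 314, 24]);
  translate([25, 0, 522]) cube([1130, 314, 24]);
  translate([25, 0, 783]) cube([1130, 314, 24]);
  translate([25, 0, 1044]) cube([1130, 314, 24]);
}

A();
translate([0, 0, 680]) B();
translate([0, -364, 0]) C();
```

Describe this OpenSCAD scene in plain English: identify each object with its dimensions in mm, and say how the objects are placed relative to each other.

A is a table: top 944 mm (x) × 832 mm (y), 48 mm thick, upper face at z = 680 mm, on four 40×40 mm square legs, each inset 51 mm from the nearest pair of top edges, running from z = 0 to the bottom of the top. Four apron rails, 40 mm thick and 94 mm tall, run between adjacent legs with their top edges flush with the underside of the top and their outer faces flush with the legs' outer faces.

B is a door frame. The clear opening is 786 mm wide and 2137 mm high. Two 46 mm wide jambs, 154 mm deep, stand either side of the opening from the floor to the top of the opening. A 77 mm thick head sits across the top of both jambs, spanning the full outside width of the frame.

C is a bookshelf 1180 mm wide overall, 314 mm deep and 1134 mm tall. The two sides are 25 mm thick vertical panels. 5 horizontal shelves of 24 mm thickness span between the inner faces of the sides; the lowest shelf sits on the floor and shelves are stacked with a clear vertical gap of 237 mm between each pair.

The door frame is on top of the table. The bookshelf is on the floor beside the table on its −y side.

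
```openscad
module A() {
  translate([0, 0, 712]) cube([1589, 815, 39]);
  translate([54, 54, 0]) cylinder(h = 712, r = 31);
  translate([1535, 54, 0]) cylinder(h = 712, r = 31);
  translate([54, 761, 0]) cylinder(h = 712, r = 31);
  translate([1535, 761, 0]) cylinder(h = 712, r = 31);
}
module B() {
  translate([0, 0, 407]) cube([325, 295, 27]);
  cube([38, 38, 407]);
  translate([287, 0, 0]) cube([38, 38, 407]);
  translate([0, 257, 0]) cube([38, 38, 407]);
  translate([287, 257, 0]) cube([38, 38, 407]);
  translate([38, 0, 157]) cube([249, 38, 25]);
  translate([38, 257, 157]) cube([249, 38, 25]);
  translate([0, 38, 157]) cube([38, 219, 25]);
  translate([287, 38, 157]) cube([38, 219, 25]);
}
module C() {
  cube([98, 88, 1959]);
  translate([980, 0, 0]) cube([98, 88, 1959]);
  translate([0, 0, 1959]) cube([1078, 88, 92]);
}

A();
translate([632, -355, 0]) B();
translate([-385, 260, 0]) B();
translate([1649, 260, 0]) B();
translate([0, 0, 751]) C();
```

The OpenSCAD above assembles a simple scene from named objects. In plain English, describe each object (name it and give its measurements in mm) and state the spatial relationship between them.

A is a rectangular dining table. The top is 1589×815×39 mm with its upper surface at z = 751 mm. It stands on four round legs of 62 mm diameter, each leg's bounding box inset 23 mm from the nearest pair of top edges, running from the floor to the underside of the top.

B is a simple wooden stool: a rectangular seat 325 mm (x) by 295 mm (y), 27 mm thick, top face at z = 434 mm, on four square legs, each 38×38 mm in cross-section. The legs rest on z = 0, each flush with a corner of the seat. Four stretchers, 38 mm wide and 25 mm tall, connect adjacent legs with their undersides at z = 157 mm, each running between the inner faces of the legs it joins and aligned with the legs' outer faces on the other axis.

C is a rectangular door frame: two vertical jambs of 98×88 mm section, 1959 mm tall, with a clear opening 882 mm wide between their inner faces. A header 92 mm tall and 88 mm deep lies on top of the jambs and spans the full outside width.

Three stools sit around the table at the −y, −x, +x sides. The door frame is on top of the table.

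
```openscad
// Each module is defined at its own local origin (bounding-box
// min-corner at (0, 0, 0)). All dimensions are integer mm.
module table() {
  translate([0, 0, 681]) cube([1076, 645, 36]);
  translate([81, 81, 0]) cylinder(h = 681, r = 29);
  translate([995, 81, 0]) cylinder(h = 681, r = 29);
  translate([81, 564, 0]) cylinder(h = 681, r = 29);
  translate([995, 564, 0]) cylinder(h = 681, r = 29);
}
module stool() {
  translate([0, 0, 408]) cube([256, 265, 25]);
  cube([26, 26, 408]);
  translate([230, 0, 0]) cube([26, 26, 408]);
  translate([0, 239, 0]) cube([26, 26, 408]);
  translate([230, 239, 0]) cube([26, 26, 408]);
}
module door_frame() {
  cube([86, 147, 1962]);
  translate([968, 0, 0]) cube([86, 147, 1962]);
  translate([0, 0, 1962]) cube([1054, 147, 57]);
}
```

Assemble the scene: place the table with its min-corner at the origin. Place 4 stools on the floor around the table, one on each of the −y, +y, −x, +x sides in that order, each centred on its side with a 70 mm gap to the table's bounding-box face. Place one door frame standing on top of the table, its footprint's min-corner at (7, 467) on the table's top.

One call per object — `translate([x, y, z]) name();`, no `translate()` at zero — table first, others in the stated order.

table();
translate([410, -335, 0]) stool();
translate([410, 715, 0]) stool();
translate([-326, 190, 0]) stool();
translate([1146, 190, 0]) stool();
translate([7, 467, 717]) door_frame();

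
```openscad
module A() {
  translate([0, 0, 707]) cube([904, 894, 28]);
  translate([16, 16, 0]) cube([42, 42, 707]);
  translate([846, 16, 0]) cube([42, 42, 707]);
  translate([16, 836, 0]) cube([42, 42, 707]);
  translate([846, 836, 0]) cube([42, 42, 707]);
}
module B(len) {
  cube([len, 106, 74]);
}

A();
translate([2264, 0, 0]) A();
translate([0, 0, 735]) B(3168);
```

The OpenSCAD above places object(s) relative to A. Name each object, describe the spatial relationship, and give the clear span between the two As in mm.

A is a table. B is a beam. A beam spans the tops of two tables. The clear span between the two tables is 1360 mm.

Second table starts at x = 2264; first ends at x = 904; clear span = 2264 − 904 = 1360 mm.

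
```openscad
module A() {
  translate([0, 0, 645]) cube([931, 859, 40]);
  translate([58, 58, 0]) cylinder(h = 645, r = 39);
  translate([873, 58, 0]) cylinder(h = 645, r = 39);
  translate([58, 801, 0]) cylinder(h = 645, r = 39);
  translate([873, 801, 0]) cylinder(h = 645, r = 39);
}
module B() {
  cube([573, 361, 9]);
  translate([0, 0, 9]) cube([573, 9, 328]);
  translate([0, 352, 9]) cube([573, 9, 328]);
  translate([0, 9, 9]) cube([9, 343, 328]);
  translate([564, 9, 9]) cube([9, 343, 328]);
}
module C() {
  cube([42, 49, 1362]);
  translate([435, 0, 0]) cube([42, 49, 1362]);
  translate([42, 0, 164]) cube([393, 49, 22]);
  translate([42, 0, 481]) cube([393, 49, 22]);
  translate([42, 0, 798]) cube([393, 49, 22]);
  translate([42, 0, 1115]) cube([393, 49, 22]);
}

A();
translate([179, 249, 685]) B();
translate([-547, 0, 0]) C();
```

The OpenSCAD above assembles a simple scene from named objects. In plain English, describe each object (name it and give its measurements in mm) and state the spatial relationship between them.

A is a rectangular dining table. The top is 931×859×40 mm with its upper surface at z = 685 mm. It stands on four round legs of 78 mm diameter, each leg's bounding box inset 19 mm from the nearest pair of top edges, running from the floor to the underside of the top.

B is an open storage box with external size 573×361×337 mm and wall thickness 9 mm (the base is also 9 mm thick). The base covers the whole footprint; the four walls stand on the base, with the y-facing walls full-width and the x-facing walls fitting between their inner faces.

C is a wooden ladder with two side rails of 42×49 mm section and 1362 mm height, set 477 mm apart overall. Between them run 4 rectangular rungs (49 mm deep, 22 mm thick), front faces flush with the rails' −y face. The bottom of the first rung is 164 mm above the floor and each subsequent rung is 317 mm higher than the one below.

The open box is on top of the table, centred. The ladder is on the floor beside the table on its −x side.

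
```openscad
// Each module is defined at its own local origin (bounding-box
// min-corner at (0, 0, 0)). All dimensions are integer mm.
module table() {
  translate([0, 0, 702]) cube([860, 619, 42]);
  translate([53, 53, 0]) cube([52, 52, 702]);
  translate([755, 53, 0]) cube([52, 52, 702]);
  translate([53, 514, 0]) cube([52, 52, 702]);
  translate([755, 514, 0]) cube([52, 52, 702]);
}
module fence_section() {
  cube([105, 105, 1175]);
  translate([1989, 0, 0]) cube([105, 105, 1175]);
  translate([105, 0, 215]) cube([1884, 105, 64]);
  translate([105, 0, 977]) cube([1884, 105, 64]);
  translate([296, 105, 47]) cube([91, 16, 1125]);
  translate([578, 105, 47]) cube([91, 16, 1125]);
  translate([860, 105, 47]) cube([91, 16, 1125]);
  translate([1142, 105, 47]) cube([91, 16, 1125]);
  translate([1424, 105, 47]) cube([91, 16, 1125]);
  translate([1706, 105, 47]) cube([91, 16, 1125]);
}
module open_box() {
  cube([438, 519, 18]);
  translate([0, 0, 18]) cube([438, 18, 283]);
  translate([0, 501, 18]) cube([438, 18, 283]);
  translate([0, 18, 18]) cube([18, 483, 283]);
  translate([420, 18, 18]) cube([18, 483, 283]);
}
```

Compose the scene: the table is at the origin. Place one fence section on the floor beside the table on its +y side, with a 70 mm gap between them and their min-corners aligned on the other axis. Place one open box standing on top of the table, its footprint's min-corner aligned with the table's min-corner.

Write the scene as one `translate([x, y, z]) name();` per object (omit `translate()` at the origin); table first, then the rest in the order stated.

table();
translate([0, 689, 0]) fence_section();
translate([0, 0, 744]) open_box();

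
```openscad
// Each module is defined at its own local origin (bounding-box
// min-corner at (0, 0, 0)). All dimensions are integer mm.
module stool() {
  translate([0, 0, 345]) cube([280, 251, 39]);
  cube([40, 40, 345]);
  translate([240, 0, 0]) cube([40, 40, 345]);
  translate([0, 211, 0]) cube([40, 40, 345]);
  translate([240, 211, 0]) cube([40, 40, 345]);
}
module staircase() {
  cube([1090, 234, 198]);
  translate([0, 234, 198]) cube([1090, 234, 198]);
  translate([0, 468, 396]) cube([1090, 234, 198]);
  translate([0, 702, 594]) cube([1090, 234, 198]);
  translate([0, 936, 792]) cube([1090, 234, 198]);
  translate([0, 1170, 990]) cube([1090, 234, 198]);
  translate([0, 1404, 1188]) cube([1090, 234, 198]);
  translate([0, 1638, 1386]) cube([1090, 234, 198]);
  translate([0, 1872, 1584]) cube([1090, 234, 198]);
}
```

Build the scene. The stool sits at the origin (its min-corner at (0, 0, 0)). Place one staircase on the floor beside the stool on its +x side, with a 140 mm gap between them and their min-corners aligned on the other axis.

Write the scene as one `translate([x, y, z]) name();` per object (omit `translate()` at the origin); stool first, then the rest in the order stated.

stool();
translate([420, 0, 0]) staircase();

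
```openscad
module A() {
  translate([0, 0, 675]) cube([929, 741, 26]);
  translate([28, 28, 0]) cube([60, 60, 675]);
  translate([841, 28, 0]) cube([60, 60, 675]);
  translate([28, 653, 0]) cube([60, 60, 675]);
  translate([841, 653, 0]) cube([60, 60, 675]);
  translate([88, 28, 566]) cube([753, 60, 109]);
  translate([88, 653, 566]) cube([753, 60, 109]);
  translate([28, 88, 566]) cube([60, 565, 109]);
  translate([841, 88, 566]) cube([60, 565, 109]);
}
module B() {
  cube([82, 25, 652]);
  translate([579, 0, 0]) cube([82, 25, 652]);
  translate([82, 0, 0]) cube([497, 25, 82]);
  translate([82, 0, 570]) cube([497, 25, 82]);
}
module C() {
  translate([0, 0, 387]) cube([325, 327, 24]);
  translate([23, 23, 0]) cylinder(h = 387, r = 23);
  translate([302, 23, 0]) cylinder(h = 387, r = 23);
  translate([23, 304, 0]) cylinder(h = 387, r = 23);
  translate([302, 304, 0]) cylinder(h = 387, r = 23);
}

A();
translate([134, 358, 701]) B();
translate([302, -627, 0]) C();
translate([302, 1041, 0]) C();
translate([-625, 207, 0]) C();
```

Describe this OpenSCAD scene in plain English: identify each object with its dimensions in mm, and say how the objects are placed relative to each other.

A is a rectangular dining table. The top is 929×741×26 mm with its upper surface at z = 701 mm. It stands on four 60×60 mm square legs, each inset 28 mm from the nearest pair of top edges, running from the floor to the underside of the top. Four apron rails, 60 mm thick and 109 mm tall, run between adjacent legs with their top edges flush with the underside of the top and their outer faces flush with the legs' outer faces.

B is a picture frame with a 497×488 mm rectangular opening (x by z) and a uniform 82 mm border on every side. Frame depth is 25 mm along y. It is built from two vertical stiles running the full outside height and two horizontal rails spanning the gap between the stiles.

C is a simple wooden stool: a rectangular seat 325 mm (x) by 327 mm (y), 24 mm thick, top face at z = 411 mm, on four round legs, each 46 mm in diameter. The legs rest on z = 0, each leg's axis is inset half a diameter from the nearest pair of seat edges (so the leg's bounding box is flush with the corner).

The picture frame is on top of the table, centred. Three stools sit around the table at the −y, +y, −x sides.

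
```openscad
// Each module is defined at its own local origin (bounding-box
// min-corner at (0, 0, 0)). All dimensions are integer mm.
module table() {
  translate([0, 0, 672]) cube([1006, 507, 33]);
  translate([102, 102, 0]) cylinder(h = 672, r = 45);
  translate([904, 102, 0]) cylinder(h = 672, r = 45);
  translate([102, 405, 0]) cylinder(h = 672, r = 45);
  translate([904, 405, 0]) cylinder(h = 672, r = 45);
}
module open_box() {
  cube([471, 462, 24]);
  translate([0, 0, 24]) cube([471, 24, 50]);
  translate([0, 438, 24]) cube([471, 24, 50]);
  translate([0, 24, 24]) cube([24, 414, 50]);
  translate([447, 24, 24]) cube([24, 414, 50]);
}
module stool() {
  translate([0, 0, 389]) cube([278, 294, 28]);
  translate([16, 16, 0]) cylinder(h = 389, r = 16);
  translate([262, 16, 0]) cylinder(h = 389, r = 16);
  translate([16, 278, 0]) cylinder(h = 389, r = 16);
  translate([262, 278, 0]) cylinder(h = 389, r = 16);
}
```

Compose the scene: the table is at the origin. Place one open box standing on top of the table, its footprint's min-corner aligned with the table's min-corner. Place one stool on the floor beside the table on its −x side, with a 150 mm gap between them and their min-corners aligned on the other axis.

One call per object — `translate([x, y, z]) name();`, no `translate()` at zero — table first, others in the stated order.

table();
translate([0, 0, 705]) open_box();
translate([-428, 0, 0]) stool();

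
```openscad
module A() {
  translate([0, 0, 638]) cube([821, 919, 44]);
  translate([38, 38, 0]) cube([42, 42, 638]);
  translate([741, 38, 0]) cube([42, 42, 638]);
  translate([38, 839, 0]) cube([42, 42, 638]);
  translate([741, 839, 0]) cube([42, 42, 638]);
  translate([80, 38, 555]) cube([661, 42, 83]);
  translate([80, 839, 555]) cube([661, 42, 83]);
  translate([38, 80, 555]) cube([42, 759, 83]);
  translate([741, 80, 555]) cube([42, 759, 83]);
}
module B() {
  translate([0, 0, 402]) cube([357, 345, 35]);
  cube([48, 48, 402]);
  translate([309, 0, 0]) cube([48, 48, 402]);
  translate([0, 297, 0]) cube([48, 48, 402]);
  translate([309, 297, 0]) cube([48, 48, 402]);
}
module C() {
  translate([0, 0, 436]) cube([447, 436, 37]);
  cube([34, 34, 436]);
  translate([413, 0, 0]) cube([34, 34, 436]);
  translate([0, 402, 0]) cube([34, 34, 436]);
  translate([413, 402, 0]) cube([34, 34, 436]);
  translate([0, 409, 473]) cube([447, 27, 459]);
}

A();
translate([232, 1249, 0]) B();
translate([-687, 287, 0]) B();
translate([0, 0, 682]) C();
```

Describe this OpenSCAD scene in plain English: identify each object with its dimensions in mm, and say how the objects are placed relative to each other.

A is a rectangular dining table. The top is 821×919×44 mm with its upper surface at z = 682 mm. It stands on four 42×42 mm square legs, each inset 38 mm from the nearest pair of top edges, running from the floor to the underside of the top. Four apron rails, 42 mm thick and 83 mm tall, run between adjacent legs with their top edges flush with the underside of the top and their outer faces flush with the legs' outer faces.

B is a four-legged stool. The seat is 357×345 mm, 35 mm thick, top at z = 437 mm. It stands on four square legs, each 48×48 mm in cross-section, from z = 0 to the seat underside, each flush with a corner of the seat.

C is a chair: 447×436 mm seat, 37 mm thick, top at z = 473 mm, on four 34 mm square corner legs flush with the seat edges. A 27 mm thick backrest slab spans the full seat width, extending 459 mm above the seat top, its back face flush with the seat's +y edge.

Two stools sit around the table at the +y, −x sides. The chair is on top of the table.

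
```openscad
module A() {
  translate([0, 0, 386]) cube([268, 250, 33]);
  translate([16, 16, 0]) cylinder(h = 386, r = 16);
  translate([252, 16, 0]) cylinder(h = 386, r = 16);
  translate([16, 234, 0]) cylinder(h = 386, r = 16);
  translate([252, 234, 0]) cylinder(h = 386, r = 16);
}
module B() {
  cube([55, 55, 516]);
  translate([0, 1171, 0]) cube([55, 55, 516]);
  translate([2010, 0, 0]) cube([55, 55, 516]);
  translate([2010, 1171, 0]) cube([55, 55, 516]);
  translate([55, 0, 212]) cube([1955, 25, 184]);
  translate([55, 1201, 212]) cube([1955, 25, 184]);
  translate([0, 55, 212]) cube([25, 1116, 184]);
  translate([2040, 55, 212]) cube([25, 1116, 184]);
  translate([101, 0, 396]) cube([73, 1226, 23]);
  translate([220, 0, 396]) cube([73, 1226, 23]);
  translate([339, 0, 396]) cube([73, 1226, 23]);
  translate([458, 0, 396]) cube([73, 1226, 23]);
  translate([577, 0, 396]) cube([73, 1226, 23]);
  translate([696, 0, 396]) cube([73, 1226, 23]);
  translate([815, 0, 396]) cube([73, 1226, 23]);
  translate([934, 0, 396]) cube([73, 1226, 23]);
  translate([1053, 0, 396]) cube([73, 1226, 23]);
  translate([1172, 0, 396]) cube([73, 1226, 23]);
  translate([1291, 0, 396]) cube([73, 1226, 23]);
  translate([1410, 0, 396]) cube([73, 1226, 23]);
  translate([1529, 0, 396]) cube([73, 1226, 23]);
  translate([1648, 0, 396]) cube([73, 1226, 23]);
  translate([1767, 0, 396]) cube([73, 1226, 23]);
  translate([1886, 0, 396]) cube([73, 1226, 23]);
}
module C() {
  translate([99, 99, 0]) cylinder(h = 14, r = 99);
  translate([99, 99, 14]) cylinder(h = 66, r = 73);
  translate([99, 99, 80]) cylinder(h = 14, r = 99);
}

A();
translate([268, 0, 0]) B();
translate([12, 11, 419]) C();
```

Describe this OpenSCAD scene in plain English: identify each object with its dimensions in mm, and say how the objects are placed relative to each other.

A is a four-legged stool. The seat is a 268×250×33 mm slab whose top surface is at z = 419 mm; four round legs, each 32 mm in diameter, run from the floor (z = 0) to the underside of the seat, each leg's axis is inset half a diameter from the nearest pair of seat edges (so the leg's bounding box is flush with the corner).

B is a bed frame 2065 mm long (x) by 1226 mm wide (y). Four 55×55 mm corner posts, 516 mm tall, at the corners of the footprint. Four rails of 25 mm thickness and 184 mm height run between adjacent posts with their undersides at z = 212 mm, their outer faces flush with the outside of the frame (the two x-running rails run between the posts' inner faces; the two y-running rails run between the posts' inner faces). 16 slats, each 73 mm wide (x) and 23 mm thick, lie across the top of the two x-running rails, running the full 1226 mm width of the frame in y; the slats are evenly spaced along x between the inner faces of the end posts with equal gaps (rounded down to the nearest mm) at the −x end and between each pair — any rounding remainder accumulates at the +x end.

C is a spool: two coaxial disc flanges of radius 99 mm and thickness 14 mm, joined by a core cylinder of radius 73 mm and height 66 mm. The lower flange rests on z = 0 and the three cylinders share a vertical axis.

The bed frame is against the stool's +x side, with their −y faces flush. The spool is on top of the stool.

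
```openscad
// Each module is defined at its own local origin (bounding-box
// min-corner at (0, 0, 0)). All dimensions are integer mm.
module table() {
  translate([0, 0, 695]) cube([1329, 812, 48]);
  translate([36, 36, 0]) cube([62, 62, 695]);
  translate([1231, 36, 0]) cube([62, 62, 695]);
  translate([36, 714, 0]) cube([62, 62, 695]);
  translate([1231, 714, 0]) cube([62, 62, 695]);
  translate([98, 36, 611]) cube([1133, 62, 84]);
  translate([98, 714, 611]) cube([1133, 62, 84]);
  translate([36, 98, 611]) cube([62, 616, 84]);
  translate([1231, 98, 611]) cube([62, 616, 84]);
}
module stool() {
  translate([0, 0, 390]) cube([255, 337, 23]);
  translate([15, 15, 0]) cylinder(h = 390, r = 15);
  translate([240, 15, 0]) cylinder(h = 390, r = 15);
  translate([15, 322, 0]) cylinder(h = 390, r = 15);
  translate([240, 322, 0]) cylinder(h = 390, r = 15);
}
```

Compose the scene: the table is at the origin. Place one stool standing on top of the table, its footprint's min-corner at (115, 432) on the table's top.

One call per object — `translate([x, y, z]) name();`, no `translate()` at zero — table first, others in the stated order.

table();
translate([115, 432, 743]) stool();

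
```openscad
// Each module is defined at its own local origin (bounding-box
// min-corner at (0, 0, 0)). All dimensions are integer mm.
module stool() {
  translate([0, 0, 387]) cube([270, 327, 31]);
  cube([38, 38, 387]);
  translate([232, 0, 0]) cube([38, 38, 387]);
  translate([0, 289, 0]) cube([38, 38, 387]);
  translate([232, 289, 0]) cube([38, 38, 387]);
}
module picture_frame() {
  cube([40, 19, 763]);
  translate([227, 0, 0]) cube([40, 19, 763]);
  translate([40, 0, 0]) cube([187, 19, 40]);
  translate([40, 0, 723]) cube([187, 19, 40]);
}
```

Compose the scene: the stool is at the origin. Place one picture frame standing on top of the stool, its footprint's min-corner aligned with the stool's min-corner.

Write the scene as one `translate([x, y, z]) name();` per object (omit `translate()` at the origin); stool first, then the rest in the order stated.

stool();
translate([0, 0, 418]) picture_frame();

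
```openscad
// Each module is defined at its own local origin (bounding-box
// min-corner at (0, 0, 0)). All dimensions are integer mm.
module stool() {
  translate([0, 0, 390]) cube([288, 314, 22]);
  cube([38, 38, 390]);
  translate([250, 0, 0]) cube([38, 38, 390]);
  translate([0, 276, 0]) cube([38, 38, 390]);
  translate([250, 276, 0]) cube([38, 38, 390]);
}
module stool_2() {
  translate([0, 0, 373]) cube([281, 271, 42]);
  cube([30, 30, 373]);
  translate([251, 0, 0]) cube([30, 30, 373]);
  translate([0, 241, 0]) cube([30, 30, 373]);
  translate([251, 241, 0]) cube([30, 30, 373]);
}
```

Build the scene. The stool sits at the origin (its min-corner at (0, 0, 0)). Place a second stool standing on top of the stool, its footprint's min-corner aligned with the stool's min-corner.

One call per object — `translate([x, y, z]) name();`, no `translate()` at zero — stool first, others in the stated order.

stool();
translate([0, 0, 412]) stool_2();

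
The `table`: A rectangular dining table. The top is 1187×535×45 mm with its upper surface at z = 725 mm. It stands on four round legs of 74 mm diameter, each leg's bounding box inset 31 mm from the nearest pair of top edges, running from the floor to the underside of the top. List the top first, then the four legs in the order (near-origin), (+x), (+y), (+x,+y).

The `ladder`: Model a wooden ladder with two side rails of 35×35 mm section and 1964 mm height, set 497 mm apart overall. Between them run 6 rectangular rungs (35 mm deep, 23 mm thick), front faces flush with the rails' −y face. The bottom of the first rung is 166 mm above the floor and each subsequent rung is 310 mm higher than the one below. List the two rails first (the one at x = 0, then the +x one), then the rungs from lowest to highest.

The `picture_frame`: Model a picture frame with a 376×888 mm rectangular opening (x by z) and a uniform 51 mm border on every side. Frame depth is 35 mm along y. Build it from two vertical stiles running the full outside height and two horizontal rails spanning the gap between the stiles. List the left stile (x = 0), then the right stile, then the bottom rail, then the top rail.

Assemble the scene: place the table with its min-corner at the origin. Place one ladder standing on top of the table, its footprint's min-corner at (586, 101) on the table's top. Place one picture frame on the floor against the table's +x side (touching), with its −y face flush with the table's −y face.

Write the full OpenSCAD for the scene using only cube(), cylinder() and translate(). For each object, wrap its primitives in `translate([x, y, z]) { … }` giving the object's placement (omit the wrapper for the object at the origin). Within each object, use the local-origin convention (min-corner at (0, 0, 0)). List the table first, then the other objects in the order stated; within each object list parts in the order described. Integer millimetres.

translate([0, 0, 680]) cube([1187, 535, 45]);
translate([68, 68, 0]) cylinder(h = 680, r = 37);
translate([1119, 68, 0]) cylinder(h = 680, r = 37);
translate([68, 467, 0]) cylinder(h = 680, r = 37);
translate([1119, 467, 0]) cylinder(h = 680, r = 37);
translate([586, 101, 725]) {
  cube([35, 35, 1964]);
  translate([462, 0, 0]) cube([35, 35, 1964]);
  translate([35, 0, 166]) cube([427, 35, 23]);
  translate([35, 0, 476]) cube([427, 35, 23]);
  translate([35, 0, 786]) cube([427, 35, 23]);
  translate([35, 0, 1096]) cube([427, 35, 23]);
  translate([35, 0, 1406]) cube([427, 35, 23]);
  translate([35, 0, 1716]) cube([427, 35, 23]);
}
translate([1187, 0, 0]) {
  cube([51, 35, 990]);
  translate([427, 0, 0]) cube([51, 35, 990]);
  translate([51, 0, 0]) cube([376, 35, 51]);
  translate([51, 0, 939]) cube([376, 35, 51]);
}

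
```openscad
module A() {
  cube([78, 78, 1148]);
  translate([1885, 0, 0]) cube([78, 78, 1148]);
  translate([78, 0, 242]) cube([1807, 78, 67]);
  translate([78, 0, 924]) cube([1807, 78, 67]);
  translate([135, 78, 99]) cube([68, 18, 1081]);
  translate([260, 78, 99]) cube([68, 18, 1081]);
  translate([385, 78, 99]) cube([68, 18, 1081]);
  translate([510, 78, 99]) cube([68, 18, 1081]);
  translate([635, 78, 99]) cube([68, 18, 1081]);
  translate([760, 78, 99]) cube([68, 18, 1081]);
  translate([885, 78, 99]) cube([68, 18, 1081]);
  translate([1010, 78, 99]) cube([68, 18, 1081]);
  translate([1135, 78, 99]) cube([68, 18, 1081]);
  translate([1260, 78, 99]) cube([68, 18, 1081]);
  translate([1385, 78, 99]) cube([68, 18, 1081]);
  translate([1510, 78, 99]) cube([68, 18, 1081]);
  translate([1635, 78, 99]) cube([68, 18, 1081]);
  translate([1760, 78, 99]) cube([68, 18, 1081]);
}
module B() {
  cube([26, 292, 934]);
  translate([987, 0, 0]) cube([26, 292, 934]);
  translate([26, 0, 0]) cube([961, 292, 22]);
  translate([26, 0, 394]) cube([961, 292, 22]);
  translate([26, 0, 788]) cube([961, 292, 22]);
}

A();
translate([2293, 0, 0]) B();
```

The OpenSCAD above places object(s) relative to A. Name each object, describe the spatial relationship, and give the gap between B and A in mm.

The bookshelf's nearest face is 330 mm from the fence section's +x face.

A is a fence section. B is a bookshelf. The bookshelf is on the floor beside the fence section on its +x side. The gap between the bookshelf and the fence section is 330 mm.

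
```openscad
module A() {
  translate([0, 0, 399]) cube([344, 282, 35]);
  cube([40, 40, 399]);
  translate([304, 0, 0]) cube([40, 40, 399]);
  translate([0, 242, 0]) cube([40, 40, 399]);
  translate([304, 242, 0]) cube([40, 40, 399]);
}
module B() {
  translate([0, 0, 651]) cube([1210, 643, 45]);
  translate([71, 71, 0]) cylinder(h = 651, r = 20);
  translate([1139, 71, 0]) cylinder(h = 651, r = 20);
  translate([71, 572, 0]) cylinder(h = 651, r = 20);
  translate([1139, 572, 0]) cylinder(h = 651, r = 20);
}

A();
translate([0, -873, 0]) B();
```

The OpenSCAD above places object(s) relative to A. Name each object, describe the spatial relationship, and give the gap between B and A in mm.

A is a stool. B is a table. The table is on the floor beside the stool on its −y side. The gap between the table and the stool is 230 mm.

The table's nearest face is 230 mm from the stool's −y face.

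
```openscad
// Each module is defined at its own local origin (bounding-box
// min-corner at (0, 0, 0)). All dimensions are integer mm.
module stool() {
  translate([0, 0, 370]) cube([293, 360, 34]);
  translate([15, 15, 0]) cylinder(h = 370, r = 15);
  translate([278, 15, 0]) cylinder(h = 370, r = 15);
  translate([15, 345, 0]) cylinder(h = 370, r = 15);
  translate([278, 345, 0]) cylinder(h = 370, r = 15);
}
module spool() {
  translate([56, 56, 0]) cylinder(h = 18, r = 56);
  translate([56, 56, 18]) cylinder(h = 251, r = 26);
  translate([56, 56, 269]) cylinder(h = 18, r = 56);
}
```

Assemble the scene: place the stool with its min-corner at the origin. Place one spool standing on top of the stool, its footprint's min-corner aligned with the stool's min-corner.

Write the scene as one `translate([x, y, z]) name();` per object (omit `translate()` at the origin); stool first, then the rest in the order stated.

stool();
translate([0, 0, 404]) spool();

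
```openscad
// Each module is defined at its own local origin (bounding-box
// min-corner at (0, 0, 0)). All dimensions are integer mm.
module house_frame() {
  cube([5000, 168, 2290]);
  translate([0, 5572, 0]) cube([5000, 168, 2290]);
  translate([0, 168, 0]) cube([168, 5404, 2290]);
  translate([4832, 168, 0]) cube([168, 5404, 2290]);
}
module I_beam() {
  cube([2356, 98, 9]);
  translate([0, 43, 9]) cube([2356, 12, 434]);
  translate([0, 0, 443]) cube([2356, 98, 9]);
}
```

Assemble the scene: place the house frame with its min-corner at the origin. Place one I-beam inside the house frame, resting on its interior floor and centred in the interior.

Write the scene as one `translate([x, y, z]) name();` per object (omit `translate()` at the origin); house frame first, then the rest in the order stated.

house_frame();
translate([1322, 2821, 0]) I_beam();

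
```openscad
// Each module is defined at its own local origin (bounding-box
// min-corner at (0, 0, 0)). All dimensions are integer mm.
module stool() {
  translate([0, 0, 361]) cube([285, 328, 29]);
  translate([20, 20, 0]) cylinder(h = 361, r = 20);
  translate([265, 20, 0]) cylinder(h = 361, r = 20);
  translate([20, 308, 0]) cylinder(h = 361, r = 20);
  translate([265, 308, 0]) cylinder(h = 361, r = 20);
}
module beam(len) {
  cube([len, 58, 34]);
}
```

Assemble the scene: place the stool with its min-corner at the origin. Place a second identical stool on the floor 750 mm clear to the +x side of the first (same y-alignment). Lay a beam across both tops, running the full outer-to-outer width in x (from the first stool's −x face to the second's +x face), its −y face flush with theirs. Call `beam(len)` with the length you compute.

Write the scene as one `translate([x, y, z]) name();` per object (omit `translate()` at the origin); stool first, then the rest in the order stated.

stool();
translate([1035, 0, 0]) stool();
translate([0, 0, 390]) beam(1320);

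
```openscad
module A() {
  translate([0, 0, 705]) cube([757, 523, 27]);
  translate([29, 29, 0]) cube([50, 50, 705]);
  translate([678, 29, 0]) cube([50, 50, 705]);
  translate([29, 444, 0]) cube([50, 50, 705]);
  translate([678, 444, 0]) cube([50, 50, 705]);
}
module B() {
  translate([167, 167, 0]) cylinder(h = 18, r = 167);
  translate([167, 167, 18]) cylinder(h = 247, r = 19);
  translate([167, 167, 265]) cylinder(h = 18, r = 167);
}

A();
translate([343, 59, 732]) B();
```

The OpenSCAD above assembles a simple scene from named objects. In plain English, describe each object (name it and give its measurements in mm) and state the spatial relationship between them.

A is a rectangular dining table. The top is 757×523×27 mm with its upper surface at z = 732 mm. It stands on four 50×50 mm square legs, each inset 29 mm from the nearest pair of top edges, running from the floor to the underside of the top.

B is a spool: two coaxial disc flanges of radius 167 mm and thickness 18 mm, joined by a core cylinder of radius 19 mm and height 247 mm. The lower flange rests on z = 0 and the three cylinders share a vertical axis.

The spool is on top of the table.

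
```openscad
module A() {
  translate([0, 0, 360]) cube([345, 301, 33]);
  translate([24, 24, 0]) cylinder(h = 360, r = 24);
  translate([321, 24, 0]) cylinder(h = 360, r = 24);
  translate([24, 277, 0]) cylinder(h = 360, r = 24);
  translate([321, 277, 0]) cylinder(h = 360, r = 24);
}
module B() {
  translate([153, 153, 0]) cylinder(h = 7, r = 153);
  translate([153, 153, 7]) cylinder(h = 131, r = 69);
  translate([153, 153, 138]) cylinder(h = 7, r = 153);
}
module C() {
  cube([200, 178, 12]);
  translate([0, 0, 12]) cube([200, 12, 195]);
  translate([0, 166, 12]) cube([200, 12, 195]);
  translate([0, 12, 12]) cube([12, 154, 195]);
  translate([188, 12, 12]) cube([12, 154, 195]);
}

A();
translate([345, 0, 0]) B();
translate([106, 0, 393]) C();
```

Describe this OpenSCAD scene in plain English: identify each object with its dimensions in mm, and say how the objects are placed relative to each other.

A is a four-legged stool. The seat is 345×301 mm, 33 mm thick, top at z = 393 mm. It stands on four round legs, each 48 mm in diameter, from z = 0 to the seat underside, each leg's axis is inset half a diameter from the nearest pair of seat edges (so the leg's bounding box is flush with the corner).

B is a spool: two coaxial disc flanges of radius 153 mm and thickness 7 mm, joined by a core cylinder of radius 69 mm and height 131 mm. The lower flange rests on z = 0 and the three cylinders share a vertical axis.

C is an open-topped rectangular box: outside dimensions 200×178×207 mm, with a uniform wall and base thickness of 12 mm. The base is a full 200×178 slab on the floor; four walls sit on top of the base. The front and back walls (the −y and +y sides) span the full width; the two side walls fit between them.

The spool is against the stool's +x side, with their −y faces flush. The open box is on top of the stool.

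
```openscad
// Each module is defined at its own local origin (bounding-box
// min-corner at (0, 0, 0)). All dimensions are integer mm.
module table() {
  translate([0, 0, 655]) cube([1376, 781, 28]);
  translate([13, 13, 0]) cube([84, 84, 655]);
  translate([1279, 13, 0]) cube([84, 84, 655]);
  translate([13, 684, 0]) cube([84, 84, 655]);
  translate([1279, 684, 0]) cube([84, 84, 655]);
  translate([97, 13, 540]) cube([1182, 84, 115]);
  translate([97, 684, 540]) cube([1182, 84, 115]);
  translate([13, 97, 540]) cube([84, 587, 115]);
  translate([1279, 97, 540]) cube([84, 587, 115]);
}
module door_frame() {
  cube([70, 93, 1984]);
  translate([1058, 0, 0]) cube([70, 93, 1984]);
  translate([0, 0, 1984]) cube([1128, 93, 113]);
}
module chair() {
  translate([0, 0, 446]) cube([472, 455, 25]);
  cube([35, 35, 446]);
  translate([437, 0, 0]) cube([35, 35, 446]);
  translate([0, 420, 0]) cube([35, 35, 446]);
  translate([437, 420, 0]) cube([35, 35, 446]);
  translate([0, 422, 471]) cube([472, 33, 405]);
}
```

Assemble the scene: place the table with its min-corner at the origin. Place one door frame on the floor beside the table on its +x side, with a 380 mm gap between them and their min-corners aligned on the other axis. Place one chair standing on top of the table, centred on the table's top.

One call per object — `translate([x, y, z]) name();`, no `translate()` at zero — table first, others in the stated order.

table();
translate([1756, 0, 0]) door_frame();
translate([452, 163, 683]) chair();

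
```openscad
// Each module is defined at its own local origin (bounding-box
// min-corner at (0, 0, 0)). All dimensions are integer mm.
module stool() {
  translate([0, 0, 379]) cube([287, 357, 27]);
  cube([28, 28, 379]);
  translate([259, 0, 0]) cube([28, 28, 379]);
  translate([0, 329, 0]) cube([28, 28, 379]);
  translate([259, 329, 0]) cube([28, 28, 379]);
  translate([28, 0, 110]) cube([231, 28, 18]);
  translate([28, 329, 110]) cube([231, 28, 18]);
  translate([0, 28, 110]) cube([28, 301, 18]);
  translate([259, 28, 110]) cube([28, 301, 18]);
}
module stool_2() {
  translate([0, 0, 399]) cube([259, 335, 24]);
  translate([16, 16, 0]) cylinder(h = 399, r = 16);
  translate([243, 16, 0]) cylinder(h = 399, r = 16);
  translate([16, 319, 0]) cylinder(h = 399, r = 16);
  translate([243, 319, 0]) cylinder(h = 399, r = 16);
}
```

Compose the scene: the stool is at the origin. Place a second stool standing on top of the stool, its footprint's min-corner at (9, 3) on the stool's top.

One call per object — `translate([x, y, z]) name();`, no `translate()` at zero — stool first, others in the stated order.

stool();
translate([9, 3, 406]) stool_2();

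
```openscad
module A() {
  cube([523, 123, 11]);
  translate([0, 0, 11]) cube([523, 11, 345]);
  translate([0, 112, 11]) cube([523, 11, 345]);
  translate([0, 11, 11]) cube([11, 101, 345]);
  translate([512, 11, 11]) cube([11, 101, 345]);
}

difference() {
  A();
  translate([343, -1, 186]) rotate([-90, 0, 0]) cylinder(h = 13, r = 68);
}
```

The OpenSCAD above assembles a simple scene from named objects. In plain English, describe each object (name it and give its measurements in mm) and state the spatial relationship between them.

A is an open storage box with external size 523×123×356 mm and wall thickness 11 mm (the base is also 11 mm thick). The base covers the whole footprint; the four walls stand on the base, with the y-facing walls full-width and the x-facing walls fitting between their inner faces.

The open box has a circular hole of radius 68 mm through its front wall, centred at (x = 343, z = 186).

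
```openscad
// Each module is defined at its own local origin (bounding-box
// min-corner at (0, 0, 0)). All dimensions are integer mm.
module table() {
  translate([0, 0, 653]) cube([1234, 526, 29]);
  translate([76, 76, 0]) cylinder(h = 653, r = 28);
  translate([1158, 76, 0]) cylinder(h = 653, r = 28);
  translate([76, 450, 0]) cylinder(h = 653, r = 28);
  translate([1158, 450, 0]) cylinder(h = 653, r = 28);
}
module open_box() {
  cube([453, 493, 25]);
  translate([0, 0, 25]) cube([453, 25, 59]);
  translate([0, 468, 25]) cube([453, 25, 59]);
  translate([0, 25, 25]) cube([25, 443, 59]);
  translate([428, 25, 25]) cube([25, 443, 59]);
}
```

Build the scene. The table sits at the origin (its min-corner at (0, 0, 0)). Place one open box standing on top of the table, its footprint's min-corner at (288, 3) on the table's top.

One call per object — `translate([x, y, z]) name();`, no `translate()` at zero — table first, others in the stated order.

table();
translate([288, 3, 682]) open_box();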